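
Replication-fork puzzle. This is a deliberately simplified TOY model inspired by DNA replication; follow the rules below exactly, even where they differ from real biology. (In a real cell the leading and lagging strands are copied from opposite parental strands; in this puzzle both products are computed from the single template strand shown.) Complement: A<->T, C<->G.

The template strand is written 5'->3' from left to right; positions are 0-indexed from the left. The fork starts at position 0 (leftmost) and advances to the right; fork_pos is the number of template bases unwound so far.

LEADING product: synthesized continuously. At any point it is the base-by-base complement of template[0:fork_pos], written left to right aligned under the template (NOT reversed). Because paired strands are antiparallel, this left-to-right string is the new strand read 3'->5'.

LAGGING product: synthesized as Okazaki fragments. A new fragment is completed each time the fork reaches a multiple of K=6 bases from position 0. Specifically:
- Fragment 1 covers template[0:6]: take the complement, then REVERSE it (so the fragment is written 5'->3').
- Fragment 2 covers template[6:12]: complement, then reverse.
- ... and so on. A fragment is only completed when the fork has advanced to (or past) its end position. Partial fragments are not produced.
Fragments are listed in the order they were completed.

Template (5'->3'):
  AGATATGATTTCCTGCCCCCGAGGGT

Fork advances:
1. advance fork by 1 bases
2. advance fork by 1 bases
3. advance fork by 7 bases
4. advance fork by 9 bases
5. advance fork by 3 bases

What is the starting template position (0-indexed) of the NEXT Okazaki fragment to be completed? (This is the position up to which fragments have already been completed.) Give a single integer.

Answer: 18

Derivation:
Step 1: advance 1 -> fork_pos = 0 + 1 = 1. Next multiple of 6 is 6 (not reached); still 0 fragment(s).
Step 2: advance 1 -> fork_pos = 1 + 1 = 2. Next multiple of 6 is 6 (not reached); still 0 fragment(s).
Step 3: advance 7 -> fork_pos = 2 + 7 = 9. Reached multiple(s) of 6: 6 -> fragment 1 completed (1 total).
Step 4: advance 9 -> fork_pos = 9 + 9 = 18. Reached multiple(s) of 6: 12, 18 -> fragments 2-3 completed (3 total).
Step 5: advance 3 -> fork_pos = 18 + 3 = 21. Next multiple of 6 is 24 (not reached); still 3 fragment(s).
3 fragment(s) completed, covering template[0:18] (3 x 6 = 18). The next fragment, fragment 4, covers template[18:24], so it starts at position 18.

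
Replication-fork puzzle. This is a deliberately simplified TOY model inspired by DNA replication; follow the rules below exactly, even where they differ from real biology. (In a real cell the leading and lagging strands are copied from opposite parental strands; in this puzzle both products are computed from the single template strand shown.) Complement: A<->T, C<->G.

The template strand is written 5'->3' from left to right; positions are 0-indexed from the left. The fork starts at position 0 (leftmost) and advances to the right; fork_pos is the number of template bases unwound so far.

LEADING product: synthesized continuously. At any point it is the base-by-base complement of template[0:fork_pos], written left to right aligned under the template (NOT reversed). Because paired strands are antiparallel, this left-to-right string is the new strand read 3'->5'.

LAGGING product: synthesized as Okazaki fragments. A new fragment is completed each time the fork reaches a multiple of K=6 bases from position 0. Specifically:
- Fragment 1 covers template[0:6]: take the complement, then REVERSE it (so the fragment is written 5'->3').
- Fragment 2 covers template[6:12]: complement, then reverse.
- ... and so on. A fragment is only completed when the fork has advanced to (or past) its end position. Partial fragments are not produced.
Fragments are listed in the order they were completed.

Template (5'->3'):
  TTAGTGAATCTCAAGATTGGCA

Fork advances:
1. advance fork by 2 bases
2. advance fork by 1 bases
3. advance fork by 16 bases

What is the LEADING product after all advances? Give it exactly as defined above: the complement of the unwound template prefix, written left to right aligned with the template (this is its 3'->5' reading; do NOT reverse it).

Step 1: advance 2 -> fork_pos = 0 + 2 = 2.
Step 2: advance 1 -> fork_pos = 2 + 1 = 3.
Step 3: advance 16 -> fork_pos = 3 + 16 = 19.
Unwound prefix: template[0:19] = TTAGTGAATCTCAAGATTG
Complement it base by base (A<->T, C<->G), keeping left-to-right order:
  [0:5] TTAGT -> AATCA
  [5:10] GAATC -> CTTAG
  [10:15] TCAAG -> AGTTC
  [15:19] ATTG -> TAAC
Concatenate: AATCACTTAGAGTTCTAAC (length 19; written aligned with the template, i.e. 3'->5').

Answer: AATCACTTAGAGTTCTAAC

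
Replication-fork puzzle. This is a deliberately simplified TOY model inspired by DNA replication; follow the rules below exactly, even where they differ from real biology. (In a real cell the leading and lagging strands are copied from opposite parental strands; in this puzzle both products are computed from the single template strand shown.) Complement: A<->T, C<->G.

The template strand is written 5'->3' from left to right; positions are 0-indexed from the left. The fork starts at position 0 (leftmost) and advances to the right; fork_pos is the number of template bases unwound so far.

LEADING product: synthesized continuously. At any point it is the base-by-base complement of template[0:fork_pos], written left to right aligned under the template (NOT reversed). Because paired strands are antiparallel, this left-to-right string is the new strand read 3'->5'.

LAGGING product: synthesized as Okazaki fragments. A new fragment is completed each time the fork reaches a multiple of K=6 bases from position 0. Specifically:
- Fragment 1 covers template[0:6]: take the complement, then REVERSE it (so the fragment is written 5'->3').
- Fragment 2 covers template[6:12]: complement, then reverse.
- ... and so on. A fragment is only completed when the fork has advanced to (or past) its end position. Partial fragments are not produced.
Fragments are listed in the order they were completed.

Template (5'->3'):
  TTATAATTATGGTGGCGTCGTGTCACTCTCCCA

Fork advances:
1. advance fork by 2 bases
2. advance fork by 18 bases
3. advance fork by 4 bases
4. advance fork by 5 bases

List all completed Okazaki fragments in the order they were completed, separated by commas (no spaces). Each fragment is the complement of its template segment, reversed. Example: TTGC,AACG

Answer: TTATAA,CCATAA,ACGCCA,GACACG

Derivation:
Step 1: advance 2 -> fork_pos = 0 + 2 = 2. Next multiple of 6 is 6 (not reached); still 0 fragment(s).
Step 2: advance 18 -> fork_pos = 2 + 18 = 20. Reached multiple(s) of 6: 6, 12, 18 -> fragments 1-3 completed (3 total).
Step 3: advance 4 -> fork_pos = 20 + 4 = 24. Reached multiple(s) of 6: 24 -> fragment 4 completed (4 total).
Step 4: advance 5 -> fork_pos = 24 + 5 = 29. Next multiple of 6 is 30 (not reached); still 4 fragment(s).
Final fork_pos = 29, so 4 fragment(s) are complete. Build each: template segment -> complement -> reverse.
Fragment 1: template[0:6] = TTATAA -> complement AATATT -> reversed TTATAA
Fragment 2: template[6:12] = TTATGG -> complement AATACC -> reversed CCATAA
Fragment 3: template[12:18] = TGGCGT -> complement ACCGCA -> reversed ACGCCA
Fragment 4: template[18:24] = CGTGTC -> complement GCACAG -> reversed GACACG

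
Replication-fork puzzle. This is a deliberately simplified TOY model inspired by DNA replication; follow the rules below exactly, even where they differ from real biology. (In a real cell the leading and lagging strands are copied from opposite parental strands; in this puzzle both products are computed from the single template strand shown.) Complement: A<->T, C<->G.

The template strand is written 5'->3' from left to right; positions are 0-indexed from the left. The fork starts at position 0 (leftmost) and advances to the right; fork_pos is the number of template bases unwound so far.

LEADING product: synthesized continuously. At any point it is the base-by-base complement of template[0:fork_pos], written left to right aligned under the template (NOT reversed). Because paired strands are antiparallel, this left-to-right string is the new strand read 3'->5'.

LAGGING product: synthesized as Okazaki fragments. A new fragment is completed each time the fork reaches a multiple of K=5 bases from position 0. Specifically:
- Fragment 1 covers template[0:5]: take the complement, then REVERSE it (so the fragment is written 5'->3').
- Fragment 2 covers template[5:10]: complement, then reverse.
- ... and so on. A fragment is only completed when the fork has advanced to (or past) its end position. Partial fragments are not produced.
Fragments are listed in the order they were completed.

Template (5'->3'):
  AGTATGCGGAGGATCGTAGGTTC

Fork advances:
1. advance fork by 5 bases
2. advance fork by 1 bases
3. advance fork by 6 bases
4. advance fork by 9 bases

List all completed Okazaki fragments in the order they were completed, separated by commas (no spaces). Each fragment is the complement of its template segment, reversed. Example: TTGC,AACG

Answer: ATACT,TCCGC,GATCC,CCTAC

Derivation:
Step 1: advance 5 -> fork_pos = 0 + 5 = 5. Reached multiple(s) of 5: 5 -> fragment 1 completed (1 total).
Step 2: advance 1 -> fork_pos = 5 + 1 = 6. Next multiple of 5 is 10 (not reached); still 1 fragment(s).
Step 3: advance 6 -> fork_pos = 6 + 6 = 12. Reached multiple(s) of 5: 10 -> fragment 2 completed (2 total).
Step 4: advance 9 -> fork_pos = 12 + 9 = 21. Reached multiple(s) of 5: 15, 20 -> fragments 3-4 completed (4 total).
Final fork_pos = 21, so 4 fragment(s) are complete. Build each: template segment -> complement -> reverse.
Fragment 1: template[0:5] = AGTAT -> complement TCATA -> reversed ATACT
Fragment 2: template[5:10] = GCGGA -> complement CGCCT -> reversed TCCGC
Fragment 3: template[10:15] = GGATC -> complement CCTAG -> reversed GATCC
Fragment 4: template[15:20] = GTAGG -> complement CATCC -> reversed CCTAC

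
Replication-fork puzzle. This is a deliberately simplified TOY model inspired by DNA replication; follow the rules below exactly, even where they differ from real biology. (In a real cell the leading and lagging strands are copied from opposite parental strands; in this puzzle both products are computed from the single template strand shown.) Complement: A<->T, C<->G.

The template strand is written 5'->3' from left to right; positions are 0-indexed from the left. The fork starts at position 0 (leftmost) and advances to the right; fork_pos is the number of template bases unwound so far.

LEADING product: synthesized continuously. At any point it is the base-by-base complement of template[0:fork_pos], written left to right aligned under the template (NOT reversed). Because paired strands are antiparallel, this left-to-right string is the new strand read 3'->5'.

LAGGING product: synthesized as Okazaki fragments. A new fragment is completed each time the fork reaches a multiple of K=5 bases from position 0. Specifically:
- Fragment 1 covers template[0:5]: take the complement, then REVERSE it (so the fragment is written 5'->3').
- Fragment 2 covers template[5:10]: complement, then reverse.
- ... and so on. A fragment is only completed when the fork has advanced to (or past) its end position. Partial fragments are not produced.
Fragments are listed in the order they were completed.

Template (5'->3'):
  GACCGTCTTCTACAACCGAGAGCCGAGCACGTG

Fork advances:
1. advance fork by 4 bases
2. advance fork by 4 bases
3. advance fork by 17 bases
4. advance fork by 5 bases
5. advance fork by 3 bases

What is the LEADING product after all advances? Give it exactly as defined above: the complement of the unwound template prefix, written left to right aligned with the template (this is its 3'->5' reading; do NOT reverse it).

Step 1: advance 4 -> fork_pos = 0 + 4 = 4.
Step 2: advance 4 -> fork_pos = 4 + 4 = 8.
Step 3: advance 17 -> fork_pos = 8 + 17 = 25.
Step 4: advance 5 -> fork_pos = 25 + 5 = 30.
Step 5: advance 3 -> fork_pos = 30 + 3 = 33.
Unwound prefix: template[0:33] = GACCGTCTTCTACAACCGAGAGCCGAGCACGTG
Complement it base by base (A<->T, C<->G), keeping left-to-right order:
  [0:5] GACCG -> CTGGC
  [5:10] TCTTC -> AGAAG
  [10:15] TACAA -> ATGTT
  [15:20] CCGAG -> GGCTC
  [20:25] AGCCG -> TCGGC
  [25:30] AGCAC -> TCGTG
  [30:33] GTG -> CAC
Concatenate: CTGGCAGAAGATGTTGGCTCTCGGCTCGTGCAC (length 33; written aligned with the template, i.e. 3'->5').

Answer: CTGGCAGAAGATGTTGGCTCTCGGCTCGTGCAC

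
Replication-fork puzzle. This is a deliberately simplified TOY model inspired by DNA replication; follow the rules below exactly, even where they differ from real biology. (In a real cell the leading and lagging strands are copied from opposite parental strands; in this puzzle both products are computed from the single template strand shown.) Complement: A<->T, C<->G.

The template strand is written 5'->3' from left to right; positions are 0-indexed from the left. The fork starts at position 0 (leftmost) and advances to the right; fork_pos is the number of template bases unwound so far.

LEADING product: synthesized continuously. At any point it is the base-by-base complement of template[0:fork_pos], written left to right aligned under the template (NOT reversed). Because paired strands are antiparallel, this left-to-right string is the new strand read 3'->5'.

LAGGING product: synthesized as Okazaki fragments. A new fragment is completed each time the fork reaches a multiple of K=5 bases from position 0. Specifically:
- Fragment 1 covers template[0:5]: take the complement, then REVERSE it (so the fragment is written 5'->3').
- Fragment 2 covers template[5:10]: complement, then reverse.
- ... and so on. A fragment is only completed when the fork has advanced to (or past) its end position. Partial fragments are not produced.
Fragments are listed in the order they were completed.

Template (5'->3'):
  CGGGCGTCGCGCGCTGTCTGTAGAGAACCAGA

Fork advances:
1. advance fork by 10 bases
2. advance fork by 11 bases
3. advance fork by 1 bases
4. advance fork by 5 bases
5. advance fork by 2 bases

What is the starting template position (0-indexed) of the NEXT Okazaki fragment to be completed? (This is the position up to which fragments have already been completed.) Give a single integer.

Answer: 25

Derivation:
Step 1: advance 10 -> fork_pos = 0 + 10 = 10. Reached multiple(s) of 5: 5, 10 -> fragments 1-2 completed (2 total).
Step 2: advance 11 -> fork_pos = 10 + 11 = 21. Reached multiple(s) of 5: 15, 20 -> fragments 3-4 completed (4 total).
Step 3: advance 1 -> fork_pos = 21 + 1 = 22. Next multiple of 5 is 25 (not reached); still 4 fragment(s).
Step 4: advance 5 -> fork_pos = 22 + 5 = 27. Reached multiple(s) of 5: 25 -> fragment 5 completed (5 total).
Step 5: advance 2 -> fork_pos = 27 + 2 = 29. Next multiple of 5 is 30 (not reached); still 5 fragment(s).
5 fragment(s) completed, covering template[0:25] (5 x 5 = 25). The next fragment, fragment 6, covers template[25:30], so it starts at position 25.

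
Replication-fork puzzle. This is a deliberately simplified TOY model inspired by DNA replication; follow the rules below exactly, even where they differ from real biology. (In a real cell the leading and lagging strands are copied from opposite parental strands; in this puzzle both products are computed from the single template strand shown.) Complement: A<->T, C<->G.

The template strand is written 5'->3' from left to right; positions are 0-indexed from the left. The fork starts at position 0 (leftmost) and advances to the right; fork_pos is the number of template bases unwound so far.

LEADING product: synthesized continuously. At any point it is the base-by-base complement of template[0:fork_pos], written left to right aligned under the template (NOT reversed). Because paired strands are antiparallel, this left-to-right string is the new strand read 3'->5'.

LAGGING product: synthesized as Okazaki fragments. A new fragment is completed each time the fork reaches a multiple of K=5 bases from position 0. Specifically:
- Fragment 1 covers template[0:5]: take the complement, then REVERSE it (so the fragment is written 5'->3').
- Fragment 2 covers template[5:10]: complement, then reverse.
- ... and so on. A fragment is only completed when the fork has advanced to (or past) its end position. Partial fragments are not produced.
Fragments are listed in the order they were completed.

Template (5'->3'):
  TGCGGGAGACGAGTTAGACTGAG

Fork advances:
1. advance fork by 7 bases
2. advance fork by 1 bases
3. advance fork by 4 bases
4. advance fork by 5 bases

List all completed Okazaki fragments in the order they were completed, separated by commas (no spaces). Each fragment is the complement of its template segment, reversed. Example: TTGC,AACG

Answer: CCGCA,GTCTC,AACTC

Derivation:
Step 1: advance 7 -> fork_pos = 0 + 7 = 7. Reached multiple(s) of 5: 5 -> fragment 1 completed (1 total).
Step 2: advance 1 -> fork_pos = 7 + 1 = 8. Next multiple of 5 is 10 (not reached); still 1 fragment(s).
Step 3: advance 4 -> fork_pos = 8 + 4 = 12. Reached multiple(s) of 5: 10 -> fragment 2 completed (2 total).
Step 4: advance 5 -> fork_pos = 12 + 5 = 17. Reached multiple(s) of 5: 15 -> fragment 3 completed (3 total).
Final fork_pos = 17, so 3 fragment(s) are complete. Build each: template segment -> complement -> reverse.
Fragment 1: template[0:5] = TGCGG -> complement ACGCC -> reversed CCGCA
Fragment 2: template[5:10] = GAGAC -> complement CTCTG -> reversed GTCTC
Fragment 3: template[10:15] = GAGTT -> complement CTCAA -> reversed AACTC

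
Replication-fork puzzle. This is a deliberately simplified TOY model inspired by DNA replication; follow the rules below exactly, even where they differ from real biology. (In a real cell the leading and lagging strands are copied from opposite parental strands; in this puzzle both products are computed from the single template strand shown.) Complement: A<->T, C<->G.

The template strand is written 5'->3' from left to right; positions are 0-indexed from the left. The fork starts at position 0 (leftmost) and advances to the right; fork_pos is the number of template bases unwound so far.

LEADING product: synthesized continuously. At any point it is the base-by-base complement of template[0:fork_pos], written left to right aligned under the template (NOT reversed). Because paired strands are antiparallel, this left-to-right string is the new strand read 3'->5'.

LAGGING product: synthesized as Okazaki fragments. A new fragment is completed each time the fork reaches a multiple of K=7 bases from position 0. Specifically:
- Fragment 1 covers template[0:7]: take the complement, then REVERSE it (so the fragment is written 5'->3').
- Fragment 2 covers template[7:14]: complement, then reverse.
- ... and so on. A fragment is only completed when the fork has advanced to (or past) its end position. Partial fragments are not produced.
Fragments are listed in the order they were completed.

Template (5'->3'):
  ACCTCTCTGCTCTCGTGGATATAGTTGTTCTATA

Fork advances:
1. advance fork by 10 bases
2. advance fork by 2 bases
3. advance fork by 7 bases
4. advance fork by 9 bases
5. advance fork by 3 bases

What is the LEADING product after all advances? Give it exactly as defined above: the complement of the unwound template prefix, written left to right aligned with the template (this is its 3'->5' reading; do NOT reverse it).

Answer: TGGAGAGACGAGAGCACCTATATCAACAAGA

Derivation:
Step 1: advance 10 -> fork_pos = 0 + 10 = 10.
Step 2: advance 2 -> fork_pos = 10 + 2 = 12.
Step 3: advance 7 -> fork_pos = 12 + 7 = 19.
Step 4: advance 9 -> fork_pos = 19 + 9 = 28.
Step 5: advance 3 -> fork_pos = 28 + 3 = 31.
Unwound prefix: template[0:31] = ACCTCTCTGCTCTCGTGGATATAGTTGTTCT
Complement it base by base (A<->T, C<->G), keeping left-to-right order:
  [0:5] ACCTC -> TGGAG
  [5:10] TCTGC -> AGACG
  [10:15] TCTCG -> AGAGC
  [15:20] TGGAT -> ACCTA
  [20:25] ATAGT -> TATCA
  [25:30] TGTTC -> ACAAG
  [30:31] T -> A
Concatenate: TGGAGAGACGAGAGCACCTATATCAACAAGA (length 31; written aligned with the template, i.e. 3'->5').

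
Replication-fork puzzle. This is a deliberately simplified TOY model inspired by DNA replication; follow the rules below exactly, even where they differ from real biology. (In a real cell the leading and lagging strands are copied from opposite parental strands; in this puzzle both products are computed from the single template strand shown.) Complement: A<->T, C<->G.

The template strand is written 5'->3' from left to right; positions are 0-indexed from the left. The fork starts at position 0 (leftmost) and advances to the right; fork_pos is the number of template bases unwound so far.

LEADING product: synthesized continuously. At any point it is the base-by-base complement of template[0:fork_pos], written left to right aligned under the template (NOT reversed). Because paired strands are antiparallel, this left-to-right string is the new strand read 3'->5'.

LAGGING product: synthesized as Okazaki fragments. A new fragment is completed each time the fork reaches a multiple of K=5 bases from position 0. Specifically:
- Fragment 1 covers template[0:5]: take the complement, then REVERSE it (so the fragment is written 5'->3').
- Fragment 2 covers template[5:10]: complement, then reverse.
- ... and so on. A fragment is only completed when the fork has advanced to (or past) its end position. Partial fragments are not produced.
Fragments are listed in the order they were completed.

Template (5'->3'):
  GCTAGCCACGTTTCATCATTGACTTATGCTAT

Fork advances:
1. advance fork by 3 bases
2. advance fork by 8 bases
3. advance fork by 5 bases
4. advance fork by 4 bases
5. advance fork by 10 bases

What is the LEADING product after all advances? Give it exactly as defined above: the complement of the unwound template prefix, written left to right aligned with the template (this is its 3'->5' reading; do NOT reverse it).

Step 1: advance 3 -> fork_pos = 0 + 3 = 3.
Step 2: advance 8 -> fork_pos = 3 + 8 = 11.
Step 3: advance 5 -> fork_pos = 11 + 5 = 16.
Step 4: advance 4 -> fork_pos = 16 + 4 = 20.
Step 5: advance 10 -> fork_pos = 20 + 10 = 30.
Unwound prefix: template[0:30] = GCTAGCCACGTTTCATCATTGACTTATGCT
Complement it base by base (A<->T, C<->G), keeping left-to-right order:
  [0:5] GCTAG -> CGATC
  [5:10] CCACG -> GGTGC
  [10:15] TTTCA -> AAAGT
  [15:20] TCATT -> AGTAA
  [20:25] GACTT -> CTGAA
  [25:30] ATGCT -> TACGA
Concatenate: CGATCGGTGCAAAGTAGTAACTGAATACGA (length 30; written aligned with the template, i.e. 3'->5').

Answer: CGATCGGTGCAAAGTAGTAACTGAATACGA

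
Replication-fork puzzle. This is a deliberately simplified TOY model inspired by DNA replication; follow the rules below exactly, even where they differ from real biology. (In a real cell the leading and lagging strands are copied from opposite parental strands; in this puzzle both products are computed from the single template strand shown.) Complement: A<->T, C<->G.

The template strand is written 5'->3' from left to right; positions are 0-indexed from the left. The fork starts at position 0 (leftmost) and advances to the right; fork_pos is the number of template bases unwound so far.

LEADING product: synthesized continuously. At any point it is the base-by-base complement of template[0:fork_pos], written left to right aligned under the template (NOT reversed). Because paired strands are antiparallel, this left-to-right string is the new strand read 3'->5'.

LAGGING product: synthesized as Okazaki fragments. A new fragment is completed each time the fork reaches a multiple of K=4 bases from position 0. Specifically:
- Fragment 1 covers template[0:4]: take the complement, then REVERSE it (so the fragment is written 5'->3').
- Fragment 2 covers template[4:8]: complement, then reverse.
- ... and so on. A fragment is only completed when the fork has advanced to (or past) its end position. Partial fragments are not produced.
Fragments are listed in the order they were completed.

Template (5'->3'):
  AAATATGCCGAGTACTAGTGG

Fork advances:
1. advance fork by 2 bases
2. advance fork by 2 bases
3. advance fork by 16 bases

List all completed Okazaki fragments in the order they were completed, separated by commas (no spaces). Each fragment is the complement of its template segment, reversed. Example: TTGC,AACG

Step 1: advance 2 -> fork_pos = 0 + 2 = 2. Next multiple of 4 is 4 (not reached); still 0 fragment(s).
Step 2: advance 2 -> fork_pos = 2 + 2 = 4. Reached multiple(s) of 4: 4 -> fragment 1 completed (1 total).
Step 3: advance 16 -> fork_pos = 4 + 16 = 20. Reached multiple(s) of 4: 8, 12, 16, 20 -> fragments 2-5 completed (5 total).
Final fork_pos = 20, so 5 fragment(s) are complete. Build each: template segment -> complement -> reverse.
Fragment 1: template[0:4] = AAAT -> complement TTTA -> reversed ATTT
Fragment 2: template[4:8] = ATGC -> complement TACG -> reversed GCAT
Fragment 3: template[8:12] = CGAG -> complement GCTC -> reversed CTCG
Fragment 4: template[12:16] = TACT -> complement ATGA -> reversed AGTA
Fragment 5: template[16:20] = AGTG -> complement TCAC -> reversed CACT

Answer: ATTT,GCAT,CTCG,AGTA,CACT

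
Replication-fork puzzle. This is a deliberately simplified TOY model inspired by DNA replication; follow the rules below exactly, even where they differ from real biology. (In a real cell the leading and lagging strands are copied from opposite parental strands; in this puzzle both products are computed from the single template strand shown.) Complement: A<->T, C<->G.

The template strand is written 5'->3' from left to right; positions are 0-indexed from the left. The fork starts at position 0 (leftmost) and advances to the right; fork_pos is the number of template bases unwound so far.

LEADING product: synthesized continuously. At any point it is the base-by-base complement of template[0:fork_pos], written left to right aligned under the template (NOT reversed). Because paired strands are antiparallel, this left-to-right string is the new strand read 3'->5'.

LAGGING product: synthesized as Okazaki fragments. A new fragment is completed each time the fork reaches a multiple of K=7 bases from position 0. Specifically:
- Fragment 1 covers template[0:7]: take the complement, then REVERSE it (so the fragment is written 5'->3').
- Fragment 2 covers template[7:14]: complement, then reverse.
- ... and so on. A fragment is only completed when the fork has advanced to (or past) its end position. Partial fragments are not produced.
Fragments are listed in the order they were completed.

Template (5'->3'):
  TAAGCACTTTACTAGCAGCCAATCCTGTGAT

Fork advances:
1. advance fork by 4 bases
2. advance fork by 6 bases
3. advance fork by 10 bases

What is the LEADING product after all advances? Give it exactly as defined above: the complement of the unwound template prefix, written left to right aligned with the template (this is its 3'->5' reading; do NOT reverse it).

Step 1: advance 4 -> fork_pos = 0 + 4 = 4.
Step 2: advance 6 -> fork_pos = 4 + 6 = 10.
Step 3: advance 10 -> fork_pos = 10 + 10 = 20.
Unwound prefix: template[0:20] = TAAGCACTTTACTAGCAGCC
Complement it base by base (A<->T, C<->G), keeping left-to-right order:
  [0:5] TAAGC -> ATTCG
  [5:10] ACTTT -> TGAAA
  [10:15] ACTAG -> TGATC
  [15:20] CAGCC -> GTCGG
Concatenate: ATTCGTGAAATGATCGTCGG (length 20; written aligned with the template, i.e. 3'->5').

Answer: ATTCGTGAAATGATCGTCGG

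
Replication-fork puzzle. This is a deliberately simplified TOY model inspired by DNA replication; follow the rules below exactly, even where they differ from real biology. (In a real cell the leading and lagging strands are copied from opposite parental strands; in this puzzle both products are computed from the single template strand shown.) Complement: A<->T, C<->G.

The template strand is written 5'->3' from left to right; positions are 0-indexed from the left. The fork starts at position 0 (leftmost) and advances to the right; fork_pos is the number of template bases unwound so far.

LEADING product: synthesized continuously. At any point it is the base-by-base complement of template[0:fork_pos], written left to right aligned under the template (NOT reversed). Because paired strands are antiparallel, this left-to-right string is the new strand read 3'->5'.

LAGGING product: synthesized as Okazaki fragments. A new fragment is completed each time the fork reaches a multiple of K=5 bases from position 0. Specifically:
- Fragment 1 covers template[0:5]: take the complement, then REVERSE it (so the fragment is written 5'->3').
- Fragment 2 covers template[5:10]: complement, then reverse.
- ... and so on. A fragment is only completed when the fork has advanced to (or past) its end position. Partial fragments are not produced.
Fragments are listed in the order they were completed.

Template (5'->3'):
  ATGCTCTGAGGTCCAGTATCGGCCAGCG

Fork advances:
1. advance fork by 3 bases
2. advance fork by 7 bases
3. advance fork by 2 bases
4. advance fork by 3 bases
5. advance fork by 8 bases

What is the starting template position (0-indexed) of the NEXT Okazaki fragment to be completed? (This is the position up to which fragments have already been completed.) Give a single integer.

Step 1: advance 3 -> fork_pos = 0 + 3 = 3. Next multiple of 5 is 5 (not reached); still 0 fragment(s).
Step 2: advance 7 -> fork_pos = 3 + 7 = 10. Reached multiple(s) of 5: 5, 10 -> fragments 1-2 completed (2 total).
Step 3: advance 2 -> fork_pos = 10 + 2 = 12. Next multiple of 5 is 15 (not reached); still 2 fragment(s).
Step 4: advance 3 -> fork_pos = 12 + 3 = 15. Reached multiple(s) of 5: 15 -> fragment 3 completed (3 total).
Step 5: advance 8 -> fork_pos = 15 + 8 = 23. Reached multiple(s) of 5: 20 -> fragment 4 completed (4 total).
4 fragment(s) completed, covering template[0:20] (4 x 5 = 20). The next fragment, fragment 5, covers template[20:25], so it starts at position 20.

Answer: 20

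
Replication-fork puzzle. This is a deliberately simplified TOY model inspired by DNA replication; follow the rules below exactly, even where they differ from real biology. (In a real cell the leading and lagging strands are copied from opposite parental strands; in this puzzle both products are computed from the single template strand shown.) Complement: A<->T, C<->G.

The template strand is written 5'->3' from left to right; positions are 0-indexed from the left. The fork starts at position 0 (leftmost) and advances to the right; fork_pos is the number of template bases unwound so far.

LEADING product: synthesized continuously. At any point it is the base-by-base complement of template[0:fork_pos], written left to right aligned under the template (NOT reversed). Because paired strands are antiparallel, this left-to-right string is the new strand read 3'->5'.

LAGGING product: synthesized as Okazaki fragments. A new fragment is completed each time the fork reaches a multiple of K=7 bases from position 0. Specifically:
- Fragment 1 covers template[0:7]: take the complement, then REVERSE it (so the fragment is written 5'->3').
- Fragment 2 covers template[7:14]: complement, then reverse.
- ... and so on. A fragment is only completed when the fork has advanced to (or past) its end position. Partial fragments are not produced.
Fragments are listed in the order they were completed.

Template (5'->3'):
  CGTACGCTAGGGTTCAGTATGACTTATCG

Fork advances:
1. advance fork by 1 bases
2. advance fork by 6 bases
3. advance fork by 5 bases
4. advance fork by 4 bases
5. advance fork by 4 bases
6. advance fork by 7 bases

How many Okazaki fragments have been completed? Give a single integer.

Answer: 3

Derivation:
Step 1: advance 1 -> fork_pos = 0 + 1 = 1. Next multiple of 7 is 7 (not reached); still 0 fragment(s).
Step 2: advance 6 -> fork_pos = 1 + 6 = 7. Reached multiple(s) of 7: 7 -> fragment 1 completed (1 total).
Step 3: advance 5 -> fork_pos = 7 + 5 = 12. Next multiple of 7 is 14 (not reached); still 1 fragment(s).
Step 4: advance 4 -> fork_pos = 12 + 4 = 16. Reached multiple(s) of 7: 14 -> fragment 2 completed (2 total).
Step 5: advance 4 -> fork_pos = 16 + 4 = 20. Next multiple of 7 is 21 (not reached); still 2 fragment(s).
Step 6: advance 7 -> fork_pos = 20 + 7 = 27. Reached multiple(s) of 7: 21 -> fragment 3 completed (3 total).
Check: final fork_pos = 27; the multiples of 7 that are <= 27 are 7..21 -> 27 // 7 = 3 completed fragment(s).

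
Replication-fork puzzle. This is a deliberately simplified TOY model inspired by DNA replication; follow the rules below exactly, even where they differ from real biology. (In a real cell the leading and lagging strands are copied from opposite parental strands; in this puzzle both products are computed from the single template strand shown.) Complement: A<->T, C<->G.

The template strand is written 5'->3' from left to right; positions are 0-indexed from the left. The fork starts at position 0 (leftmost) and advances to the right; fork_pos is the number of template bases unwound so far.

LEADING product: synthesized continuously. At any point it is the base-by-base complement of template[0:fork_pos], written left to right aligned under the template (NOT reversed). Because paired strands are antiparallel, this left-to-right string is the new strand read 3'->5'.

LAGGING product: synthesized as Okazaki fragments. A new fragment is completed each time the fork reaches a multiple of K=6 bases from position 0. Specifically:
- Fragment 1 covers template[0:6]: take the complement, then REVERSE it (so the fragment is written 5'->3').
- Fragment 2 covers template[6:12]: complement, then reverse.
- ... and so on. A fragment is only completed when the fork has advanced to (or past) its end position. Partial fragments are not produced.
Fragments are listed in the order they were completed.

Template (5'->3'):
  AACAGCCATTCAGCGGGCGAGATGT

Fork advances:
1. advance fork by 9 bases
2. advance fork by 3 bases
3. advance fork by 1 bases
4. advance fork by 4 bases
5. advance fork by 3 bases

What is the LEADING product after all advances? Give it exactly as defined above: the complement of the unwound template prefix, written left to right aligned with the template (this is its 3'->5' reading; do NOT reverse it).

Answer: TTGTCGGTAAGTCGCCCGCT

Derivation:
Step 1: advance 9 -> fork_pos = 0 + 9 = 9.
Step 2: advance 3 -> fork_pos = 9 + 3 = 12.
Step 3: advance 1 -> fork_pos = 12 + 1 = 13.
Step 4: advance 4 -> fork_pos = 13 + 4 = 17.
Step 5: advance 3 -> fork_pos = 17 + 3 = 20.
Unwound prefix: template[0:20] = AACAGCCATTCAGCGGGCGA
Complement it base by base (A<->T, C<->G), keeping left-to-right order:
  [0:5] AACAG -> TTGTC
  [5:10] CCATT -> GGTAA
  [10:15] CAGCG -> GTCGC
  [15:20] GGCGA -> CCGCT
Concatenate: TTGTCGGTAAGTCGCCCGCT (length 20; written aligned with the template, i.e. 3'->5').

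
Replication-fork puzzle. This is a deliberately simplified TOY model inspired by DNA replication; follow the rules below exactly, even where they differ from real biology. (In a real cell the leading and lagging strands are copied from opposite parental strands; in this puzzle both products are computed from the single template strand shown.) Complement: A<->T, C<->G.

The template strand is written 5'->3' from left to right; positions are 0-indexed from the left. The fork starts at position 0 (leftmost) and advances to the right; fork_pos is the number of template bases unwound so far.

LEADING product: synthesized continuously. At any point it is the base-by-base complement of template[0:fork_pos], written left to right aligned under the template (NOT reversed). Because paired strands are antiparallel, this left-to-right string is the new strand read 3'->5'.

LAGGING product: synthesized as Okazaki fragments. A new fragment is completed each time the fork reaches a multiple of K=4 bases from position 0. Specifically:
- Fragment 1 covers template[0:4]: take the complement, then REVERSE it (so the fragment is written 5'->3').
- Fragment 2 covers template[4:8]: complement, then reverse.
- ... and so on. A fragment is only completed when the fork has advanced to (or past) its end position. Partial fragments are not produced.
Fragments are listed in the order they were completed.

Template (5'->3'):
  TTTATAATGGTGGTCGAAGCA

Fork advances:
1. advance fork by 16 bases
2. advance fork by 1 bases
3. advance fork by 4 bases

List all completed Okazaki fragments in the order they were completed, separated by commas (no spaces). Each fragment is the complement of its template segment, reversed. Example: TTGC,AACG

Step 1: advance 16 -> fork_pos = 0 + 16 = 16. Reached multiple(s) of 4: 4, 8, 12, 16 -> fragments 1-4 completed (4 total).
Step 2: advance 1 -> fork_pos = 16 + 1 = 17. Next multiple of 4 is 20 (not reached); still 4 fragment(s).
Step 3: advance 4 -> fork_pos = 17 + 4 = 21. Reached multiple(s) of 4: 20 -> fragment 5 completed (5 total).
Final fork_pos = 21, so 5 fragment(s) are complete. Build each: template segment -> complement -> reverse.
Fragment 1: template[0:4] = TTTA -> complement AAAT -> reversed TAAA
Fragment 2: template[4:8] = TAAT -> complement ATTA -> reversed ATTA
Fragment 3: template[8:12] = GGTG -> complement CCAC -> reversed CACC
Fragment 4: template[12:16] = GTCG -> complement CAGC -> reversed CGAC
Fragment 5: template[16:20] = AAGC -> complement TTCG -> reversed GCTT

Answer: TAAA,ATTA,CACC,CGAC,GCTT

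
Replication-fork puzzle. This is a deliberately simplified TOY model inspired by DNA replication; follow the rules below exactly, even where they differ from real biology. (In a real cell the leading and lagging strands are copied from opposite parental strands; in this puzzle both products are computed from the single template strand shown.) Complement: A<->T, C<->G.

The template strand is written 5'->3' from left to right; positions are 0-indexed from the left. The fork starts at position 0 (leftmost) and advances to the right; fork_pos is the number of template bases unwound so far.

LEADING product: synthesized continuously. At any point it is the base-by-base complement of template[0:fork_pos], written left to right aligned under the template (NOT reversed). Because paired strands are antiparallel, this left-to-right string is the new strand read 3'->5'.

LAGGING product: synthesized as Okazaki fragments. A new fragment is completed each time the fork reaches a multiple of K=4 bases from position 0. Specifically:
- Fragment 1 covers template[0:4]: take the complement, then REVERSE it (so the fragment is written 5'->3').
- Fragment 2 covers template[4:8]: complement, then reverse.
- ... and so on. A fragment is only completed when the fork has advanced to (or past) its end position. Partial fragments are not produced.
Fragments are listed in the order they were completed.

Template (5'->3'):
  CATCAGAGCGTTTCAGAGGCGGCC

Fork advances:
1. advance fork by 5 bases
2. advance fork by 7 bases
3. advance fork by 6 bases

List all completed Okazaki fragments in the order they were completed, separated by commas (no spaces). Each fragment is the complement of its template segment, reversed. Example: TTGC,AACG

Step 1: advance 5 -> fork_pos = 0 + 5 = 5. Reached multiple(s) of 4: 4 -> fragment 1 completed (1 total).
Step 2: advance 7 -> fork_pos = 5 + 7 = 12. Reached multiple(s) of 4: 8, 12 -> fragments 2-3 completed (3 total).
Step 3: advance 6 -> fork_pos = 12 + 6 = 18. Reached multiple(s) of 4: 16 -> fragment 4 completed (4 total).
Final fork_pos = 18, so 4 fragment(s) are complete. Build each: template segment -> complement -> reverse.
Fragment 1: template[0:4] = CATC -> complement GTAG -> reversed GATG
Fragment 2: template[4:8] = AGAG -> complement TCTC -> reversed CTCT
Fragment 3: template[8:12] = CGTT -> complement GCAA -> reversed AACG
Fragment 4: template[12:16] = TCAG -> complement AGTC -> reversed CTGA

Answer: GATG,CTCT,AACG,CTGA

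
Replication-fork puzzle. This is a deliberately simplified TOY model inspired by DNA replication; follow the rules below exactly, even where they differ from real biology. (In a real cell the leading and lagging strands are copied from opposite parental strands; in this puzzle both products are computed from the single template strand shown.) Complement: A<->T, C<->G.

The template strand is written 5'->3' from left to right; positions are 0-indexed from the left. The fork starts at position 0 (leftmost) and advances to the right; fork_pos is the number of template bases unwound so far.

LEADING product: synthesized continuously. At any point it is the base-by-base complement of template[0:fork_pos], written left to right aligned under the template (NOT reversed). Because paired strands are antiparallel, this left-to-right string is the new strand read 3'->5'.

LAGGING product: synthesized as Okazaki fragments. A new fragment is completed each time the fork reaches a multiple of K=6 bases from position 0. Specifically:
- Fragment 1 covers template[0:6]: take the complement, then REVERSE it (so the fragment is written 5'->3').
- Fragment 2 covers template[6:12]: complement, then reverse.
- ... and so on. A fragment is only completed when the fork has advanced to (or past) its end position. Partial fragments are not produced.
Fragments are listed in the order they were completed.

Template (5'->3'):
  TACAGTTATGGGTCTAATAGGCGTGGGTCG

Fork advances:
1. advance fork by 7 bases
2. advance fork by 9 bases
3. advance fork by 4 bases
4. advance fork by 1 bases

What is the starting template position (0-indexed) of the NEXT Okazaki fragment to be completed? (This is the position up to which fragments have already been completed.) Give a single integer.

Answer: 18

Derivation:
Step 1: advance 7 -> fork_pos = 0 + 7 = 7. Reached multiple(s) of 6: 6 -> fragment 1 completed (1 total).
Step 2: advance 9 -> fork_pos = 7 + 9 = 16. Reached multiple(s) of 6: 12 -> fragment 2 completed (2 total).
Step 3: advance 4 -> fork_pos = 16 + 4 = 20. Reached multiple(s) of 6: 18 -> fragment 3 completed (3 total).
Step 4: advance 1 -> fork_pos = 20 + 1 = 21. Next multiple of 6 is 24 (not reached); still 3 fragment(s).
3 fragment(s) completed, covering template[0:18] (3 x 6 = 18). The next fragment, fragment 4, covers template[18:24], so it starts at position 18.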